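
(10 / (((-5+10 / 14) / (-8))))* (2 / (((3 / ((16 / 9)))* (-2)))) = -896 / 81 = -11.06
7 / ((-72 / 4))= -7 / 18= -0.39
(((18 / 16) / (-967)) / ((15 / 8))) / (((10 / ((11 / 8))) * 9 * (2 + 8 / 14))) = -77 / 20887200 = -0.00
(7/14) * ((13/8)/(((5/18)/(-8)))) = -117/5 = -23.40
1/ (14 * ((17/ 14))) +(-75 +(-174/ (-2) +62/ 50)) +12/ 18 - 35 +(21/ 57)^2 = -9619184/ 460275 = -20.90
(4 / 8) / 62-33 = -4091 / 124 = -32.99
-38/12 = -19/6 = -3.17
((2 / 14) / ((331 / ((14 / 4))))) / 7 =1 / 4634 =0.00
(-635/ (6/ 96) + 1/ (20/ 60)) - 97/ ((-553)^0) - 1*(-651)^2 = -434055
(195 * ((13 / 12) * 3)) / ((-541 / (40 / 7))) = -25350 / 3787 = -6.69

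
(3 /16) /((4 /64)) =3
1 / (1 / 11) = 11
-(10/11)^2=-100/121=-0.83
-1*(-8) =8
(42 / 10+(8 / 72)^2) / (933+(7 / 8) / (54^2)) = 491328 / 108825155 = 0.00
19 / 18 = 1.06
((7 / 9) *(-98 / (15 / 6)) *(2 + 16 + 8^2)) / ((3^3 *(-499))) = 112504 / 606285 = 0.19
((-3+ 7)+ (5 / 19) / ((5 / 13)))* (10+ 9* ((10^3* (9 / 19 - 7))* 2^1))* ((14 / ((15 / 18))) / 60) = -278083526 / 1805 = -154062.90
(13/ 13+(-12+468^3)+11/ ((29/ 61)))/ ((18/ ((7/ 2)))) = 5202039640/ 261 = 19931186.36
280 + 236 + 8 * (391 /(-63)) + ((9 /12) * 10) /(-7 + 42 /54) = 468865 /1008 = 465.14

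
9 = 9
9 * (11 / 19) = 99 / 19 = 5.21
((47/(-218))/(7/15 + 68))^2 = 497025/50124940996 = 0.00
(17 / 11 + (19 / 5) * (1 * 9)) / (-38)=-983 / 1045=-0.94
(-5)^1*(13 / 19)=-65 / 19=-3.42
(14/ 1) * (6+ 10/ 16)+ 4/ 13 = 93.06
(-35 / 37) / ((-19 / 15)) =525 / 703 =0.75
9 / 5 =1.80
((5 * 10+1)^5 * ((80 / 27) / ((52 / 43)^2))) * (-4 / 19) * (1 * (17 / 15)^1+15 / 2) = -4079740431522 / 3211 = -1270551364.54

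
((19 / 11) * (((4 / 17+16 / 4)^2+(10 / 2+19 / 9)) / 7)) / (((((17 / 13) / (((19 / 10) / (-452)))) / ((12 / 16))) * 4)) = -2388737 / 641220195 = -0.00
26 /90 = 0.29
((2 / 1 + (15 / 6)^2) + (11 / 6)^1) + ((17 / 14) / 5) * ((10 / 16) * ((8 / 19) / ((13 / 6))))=209821 / 20748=10.11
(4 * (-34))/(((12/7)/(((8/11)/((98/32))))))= -4352/231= -18.84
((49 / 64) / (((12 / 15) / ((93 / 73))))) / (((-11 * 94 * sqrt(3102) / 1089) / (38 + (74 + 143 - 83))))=-2939265 * sqrt(3102) / 41281792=-3.97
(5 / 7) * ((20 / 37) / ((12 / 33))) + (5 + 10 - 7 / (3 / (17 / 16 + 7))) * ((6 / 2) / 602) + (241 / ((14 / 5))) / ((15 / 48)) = 98529965 / 356384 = 276.47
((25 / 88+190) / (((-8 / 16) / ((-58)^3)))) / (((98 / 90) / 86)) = 3160968050700 / 539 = 5864504732.28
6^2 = 36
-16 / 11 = -1.45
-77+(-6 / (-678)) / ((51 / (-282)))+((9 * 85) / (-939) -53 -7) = -82893678 / 601273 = -137.86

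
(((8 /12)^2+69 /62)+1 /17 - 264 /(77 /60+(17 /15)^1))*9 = -29607049 /30566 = -968.63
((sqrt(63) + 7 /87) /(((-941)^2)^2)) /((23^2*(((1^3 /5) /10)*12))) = 175 /216513344546623818 + 25*sqrt(7) /829553044239938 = 0.00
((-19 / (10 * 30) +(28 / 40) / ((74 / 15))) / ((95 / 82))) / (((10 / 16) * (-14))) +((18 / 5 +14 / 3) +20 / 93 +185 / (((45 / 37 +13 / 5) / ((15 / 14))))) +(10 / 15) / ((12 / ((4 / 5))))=73253616626111 / 1211636317500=60.46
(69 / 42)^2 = 529 / 196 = 2.70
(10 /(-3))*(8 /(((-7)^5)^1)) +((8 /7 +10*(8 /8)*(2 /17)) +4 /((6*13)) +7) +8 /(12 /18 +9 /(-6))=-12692123 /55715205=-0.23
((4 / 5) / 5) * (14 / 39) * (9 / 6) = 28 / 325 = 0.09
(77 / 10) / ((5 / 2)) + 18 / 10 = 122 / 25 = 4.88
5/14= 0.36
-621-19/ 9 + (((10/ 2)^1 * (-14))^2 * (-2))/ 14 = -11908/ 9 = -1323.11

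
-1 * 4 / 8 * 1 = -1 / 2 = -0.50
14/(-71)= -14/71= -0.20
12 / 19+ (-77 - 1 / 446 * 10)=-323668 / 4237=-76.39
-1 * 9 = -9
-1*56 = -56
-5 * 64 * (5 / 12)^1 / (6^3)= -50 / 81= -0.62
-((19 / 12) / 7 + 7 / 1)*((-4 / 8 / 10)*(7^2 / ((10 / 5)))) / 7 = 607 / 480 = 1.26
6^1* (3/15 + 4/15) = 14/5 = 2.80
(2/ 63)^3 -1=-250039/ 250047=-1.00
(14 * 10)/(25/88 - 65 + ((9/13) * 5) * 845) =2464/50341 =0.05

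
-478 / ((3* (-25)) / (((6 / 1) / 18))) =478 / 225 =2.12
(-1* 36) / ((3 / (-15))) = 180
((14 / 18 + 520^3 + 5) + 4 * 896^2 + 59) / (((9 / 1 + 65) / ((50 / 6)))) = 32359348975 / 1998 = 16195870.36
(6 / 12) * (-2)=-1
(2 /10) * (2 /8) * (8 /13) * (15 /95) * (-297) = -1782 /1235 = -1.44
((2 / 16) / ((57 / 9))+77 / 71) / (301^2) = 11917 / 977765992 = 0.00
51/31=1.65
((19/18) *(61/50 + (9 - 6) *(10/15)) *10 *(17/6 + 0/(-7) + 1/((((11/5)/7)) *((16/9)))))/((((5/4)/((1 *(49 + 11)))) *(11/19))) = 141873361/10890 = 13027.86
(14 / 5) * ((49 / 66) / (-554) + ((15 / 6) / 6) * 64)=2274979 / 30470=74.66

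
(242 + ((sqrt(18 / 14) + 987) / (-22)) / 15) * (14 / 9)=371.79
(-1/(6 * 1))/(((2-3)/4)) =2/3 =0.67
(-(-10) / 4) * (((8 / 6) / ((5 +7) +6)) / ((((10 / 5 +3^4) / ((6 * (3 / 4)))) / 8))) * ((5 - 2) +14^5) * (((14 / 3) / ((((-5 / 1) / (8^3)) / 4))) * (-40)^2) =-98691684761600 / 747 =-132117382545.65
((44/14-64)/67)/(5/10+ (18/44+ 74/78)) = -182754/373793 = -0.49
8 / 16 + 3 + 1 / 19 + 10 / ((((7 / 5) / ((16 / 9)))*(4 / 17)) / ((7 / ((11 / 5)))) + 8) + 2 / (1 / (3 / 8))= 303767 / 54796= 5.54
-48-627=-675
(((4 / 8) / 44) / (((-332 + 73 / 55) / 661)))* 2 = -3305 / 72748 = -0.05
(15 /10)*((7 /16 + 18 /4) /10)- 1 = -83 /320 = -0.26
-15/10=-3/2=-1.50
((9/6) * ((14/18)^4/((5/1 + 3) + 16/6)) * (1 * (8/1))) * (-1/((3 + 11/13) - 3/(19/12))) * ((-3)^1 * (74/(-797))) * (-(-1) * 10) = -109713695/186698844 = -0.59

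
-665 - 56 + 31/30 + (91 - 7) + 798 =4861/30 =162.03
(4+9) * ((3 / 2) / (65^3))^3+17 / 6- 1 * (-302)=11656027255539062581 / 38237377546875000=304.83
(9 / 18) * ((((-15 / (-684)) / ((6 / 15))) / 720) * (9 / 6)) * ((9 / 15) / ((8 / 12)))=1 / 19456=0.00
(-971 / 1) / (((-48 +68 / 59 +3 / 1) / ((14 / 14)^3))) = 57289 / 2587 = 22.14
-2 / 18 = -1 / 9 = -0.11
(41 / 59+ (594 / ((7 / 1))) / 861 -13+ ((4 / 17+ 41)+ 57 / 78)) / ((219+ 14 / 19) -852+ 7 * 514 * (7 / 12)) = 88870007295 / 4379574538339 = 0.02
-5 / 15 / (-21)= 1 / 63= 0.02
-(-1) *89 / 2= 89 / 2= 44.50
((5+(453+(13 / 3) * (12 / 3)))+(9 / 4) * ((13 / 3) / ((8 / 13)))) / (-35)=-47153 / 3360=-14.03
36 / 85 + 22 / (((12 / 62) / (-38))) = -1101322 / 255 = -4318.91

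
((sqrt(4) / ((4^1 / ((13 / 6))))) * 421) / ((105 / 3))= 5473 / 420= 13.03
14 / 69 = 0.20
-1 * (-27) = 27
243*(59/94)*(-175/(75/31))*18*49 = -457335963/47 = -9730552.40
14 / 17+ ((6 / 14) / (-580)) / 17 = 56837 / 69020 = 0.82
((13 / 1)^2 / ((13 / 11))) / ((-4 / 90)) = -6435 / 2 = -3217.50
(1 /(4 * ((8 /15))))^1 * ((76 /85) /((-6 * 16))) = -19 /4352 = -0.00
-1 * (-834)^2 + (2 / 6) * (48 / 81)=-56340020 / 81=-695555.80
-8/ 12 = -2/ 3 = -0.67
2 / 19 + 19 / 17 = 395 / 323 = 1.22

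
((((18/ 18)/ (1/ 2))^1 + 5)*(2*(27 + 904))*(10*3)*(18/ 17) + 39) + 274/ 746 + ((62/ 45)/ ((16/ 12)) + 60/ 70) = 551369678057/ 1331610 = 414062.43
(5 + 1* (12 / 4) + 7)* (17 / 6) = 85 / 2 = 42.50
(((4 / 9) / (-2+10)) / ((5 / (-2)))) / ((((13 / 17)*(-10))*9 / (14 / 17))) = 7 / 26325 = 0.00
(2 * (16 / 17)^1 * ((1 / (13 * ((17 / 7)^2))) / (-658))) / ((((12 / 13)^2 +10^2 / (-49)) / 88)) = 0.00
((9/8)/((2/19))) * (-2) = -21.38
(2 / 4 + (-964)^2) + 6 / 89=165414789 / 178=929296.57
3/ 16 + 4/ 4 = 19/ 16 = 1.19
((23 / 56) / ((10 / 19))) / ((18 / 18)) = 437 / 560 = 0.78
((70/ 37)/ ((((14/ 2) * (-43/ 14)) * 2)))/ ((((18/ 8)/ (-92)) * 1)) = 25760/ 14319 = 1.80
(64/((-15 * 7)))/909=-64/95445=-0.00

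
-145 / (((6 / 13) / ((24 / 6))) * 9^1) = -3770 / 27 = -139.63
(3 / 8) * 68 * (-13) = -663 / 2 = -331.50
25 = 25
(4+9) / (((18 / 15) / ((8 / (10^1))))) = 8.67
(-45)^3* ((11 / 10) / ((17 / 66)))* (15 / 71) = -82216.34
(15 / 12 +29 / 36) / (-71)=-37 / 1278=-0.03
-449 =-449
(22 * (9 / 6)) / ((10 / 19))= 627 / 10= 62.70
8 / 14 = 4 / 7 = 0.57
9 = 9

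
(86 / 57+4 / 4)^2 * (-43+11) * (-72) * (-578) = -3025797632 / 361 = -8381710.89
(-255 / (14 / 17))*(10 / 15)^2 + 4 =-2806 / 21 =-133.62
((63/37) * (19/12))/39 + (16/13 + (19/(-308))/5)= 476873/370370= 1.29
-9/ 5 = -1.80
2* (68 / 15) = 136 / 15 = 9.07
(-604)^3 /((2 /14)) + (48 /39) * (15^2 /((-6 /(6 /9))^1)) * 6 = -1542442232.62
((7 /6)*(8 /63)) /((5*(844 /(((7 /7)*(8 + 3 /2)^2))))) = 361 /113940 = 0.00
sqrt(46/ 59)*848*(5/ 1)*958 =3586611.00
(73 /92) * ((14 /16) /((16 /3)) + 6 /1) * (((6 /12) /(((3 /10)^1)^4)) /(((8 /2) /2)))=11999375 /79488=150.96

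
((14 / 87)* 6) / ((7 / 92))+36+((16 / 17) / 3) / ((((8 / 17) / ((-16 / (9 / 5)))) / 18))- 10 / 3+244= 5298 / 29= 182.69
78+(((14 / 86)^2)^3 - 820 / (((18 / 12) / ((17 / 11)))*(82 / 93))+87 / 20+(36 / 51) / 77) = -144942764160902993 / 165493284622820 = -875.82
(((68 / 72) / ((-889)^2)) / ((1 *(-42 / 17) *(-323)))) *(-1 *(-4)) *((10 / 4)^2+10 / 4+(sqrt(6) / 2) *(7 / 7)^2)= 17 *sqrt(6) / 5676085422+85 / 1621738692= 0.00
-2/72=-1/36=-0.03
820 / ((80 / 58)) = 594.50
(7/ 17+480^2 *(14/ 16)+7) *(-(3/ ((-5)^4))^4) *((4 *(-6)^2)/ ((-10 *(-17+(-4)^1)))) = -0.00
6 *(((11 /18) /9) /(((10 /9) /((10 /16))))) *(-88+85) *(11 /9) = -121 /144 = -0.84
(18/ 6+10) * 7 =91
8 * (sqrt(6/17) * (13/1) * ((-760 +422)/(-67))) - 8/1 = -8 +35152 * sqrt(102)/1139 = 303.69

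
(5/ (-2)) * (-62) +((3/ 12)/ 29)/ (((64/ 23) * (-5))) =5753577/ 37120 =155.00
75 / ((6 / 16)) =200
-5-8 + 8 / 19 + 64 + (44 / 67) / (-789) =51646315 / 1004397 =51.42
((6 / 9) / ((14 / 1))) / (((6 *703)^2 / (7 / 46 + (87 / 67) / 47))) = 26045 / 54120641767416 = 0.00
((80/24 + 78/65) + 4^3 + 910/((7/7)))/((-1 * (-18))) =7339/135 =54.36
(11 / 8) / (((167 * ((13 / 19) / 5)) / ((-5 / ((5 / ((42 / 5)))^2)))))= -92169 / 108550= -0.85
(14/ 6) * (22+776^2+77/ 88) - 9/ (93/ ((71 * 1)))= 1045412135/ 744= 1405123.84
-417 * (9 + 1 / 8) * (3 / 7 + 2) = -517497 / 56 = -9241.02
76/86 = 38/43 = 0.88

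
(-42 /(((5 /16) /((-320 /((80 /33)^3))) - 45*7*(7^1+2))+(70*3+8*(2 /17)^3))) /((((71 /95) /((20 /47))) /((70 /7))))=0.09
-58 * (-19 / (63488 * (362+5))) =551 / 11650048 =0.00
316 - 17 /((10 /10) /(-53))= 1217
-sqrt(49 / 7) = -2.65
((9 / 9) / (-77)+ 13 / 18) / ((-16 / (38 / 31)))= -18677 / 343728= -0.05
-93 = -93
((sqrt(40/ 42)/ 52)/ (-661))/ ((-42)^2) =-sqrt(105)/ 636638184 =-0.00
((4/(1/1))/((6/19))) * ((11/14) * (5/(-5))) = -209/21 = -9.95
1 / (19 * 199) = 1 / 3781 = 0.00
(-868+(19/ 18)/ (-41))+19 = -626581/ 738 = -849.03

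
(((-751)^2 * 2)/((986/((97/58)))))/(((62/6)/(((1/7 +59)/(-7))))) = -33973728237/21717143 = -1564.37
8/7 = 1.14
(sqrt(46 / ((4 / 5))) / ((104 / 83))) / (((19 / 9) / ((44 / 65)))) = 8217 * sqrt(230) / 64220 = 1.94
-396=-396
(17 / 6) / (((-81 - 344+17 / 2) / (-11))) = 11 / 147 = 0.07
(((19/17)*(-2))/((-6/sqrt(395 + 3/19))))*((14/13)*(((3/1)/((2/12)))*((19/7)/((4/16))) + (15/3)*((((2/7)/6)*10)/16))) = 32857*sqrt(35663)/3978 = 1559.81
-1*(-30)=30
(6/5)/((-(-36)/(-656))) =-328/15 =-21.87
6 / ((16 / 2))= 3 / 4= 0.75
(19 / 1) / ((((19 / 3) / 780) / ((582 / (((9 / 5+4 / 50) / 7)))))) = 238329000 / 47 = 5070829.79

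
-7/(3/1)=-7/3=-2.33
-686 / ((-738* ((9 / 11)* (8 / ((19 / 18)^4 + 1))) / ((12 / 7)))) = 126825083 / 232416864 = 0.55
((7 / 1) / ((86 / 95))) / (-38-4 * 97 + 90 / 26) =-8645 / 472398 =-0.02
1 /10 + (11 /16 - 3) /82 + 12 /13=84843 /85280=0.99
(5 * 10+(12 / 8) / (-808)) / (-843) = -80797 / 1362288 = -0.06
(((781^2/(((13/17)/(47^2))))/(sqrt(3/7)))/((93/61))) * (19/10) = 26547898036847 * sqrt(21)/36270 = 3354225318.33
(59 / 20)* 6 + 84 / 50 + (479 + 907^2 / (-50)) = -79773 / 5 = -15954.60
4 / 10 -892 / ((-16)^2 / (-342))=190729 / 160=1192.06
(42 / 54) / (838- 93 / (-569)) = 3983 / 4292235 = 0.00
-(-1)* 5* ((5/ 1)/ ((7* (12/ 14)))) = 25/ 6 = 4.17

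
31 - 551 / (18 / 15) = -428.17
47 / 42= 1.12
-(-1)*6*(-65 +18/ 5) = -1842/ 5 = -368.40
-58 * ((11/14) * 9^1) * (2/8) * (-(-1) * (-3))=307.61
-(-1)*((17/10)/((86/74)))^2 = 395641/184900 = 2.14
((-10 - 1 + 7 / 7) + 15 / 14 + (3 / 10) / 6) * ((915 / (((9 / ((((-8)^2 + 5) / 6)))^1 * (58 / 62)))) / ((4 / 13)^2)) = -9136444031 / 77952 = -117206.02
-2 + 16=14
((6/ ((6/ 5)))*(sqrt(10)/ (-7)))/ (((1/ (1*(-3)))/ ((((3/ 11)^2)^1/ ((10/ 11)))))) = 27*sqrt(10)/ 154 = 0.55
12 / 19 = 0.63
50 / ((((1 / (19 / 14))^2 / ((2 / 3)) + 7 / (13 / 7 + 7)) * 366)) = 559550 / 6572811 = 0.09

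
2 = 2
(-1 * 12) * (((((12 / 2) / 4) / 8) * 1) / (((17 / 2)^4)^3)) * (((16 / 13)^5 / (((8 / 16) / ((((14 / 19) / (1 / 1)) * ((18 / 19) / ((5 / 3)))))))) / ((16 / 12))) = -10958609055744 / 390464022781588120006265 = -0.00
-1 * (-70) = 70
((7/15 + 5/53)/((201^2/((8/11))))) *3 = 3568/117768915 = 0.00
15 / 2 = 7.50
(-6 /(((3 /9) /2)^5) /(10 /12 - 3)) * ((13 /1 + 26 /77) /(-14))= -11057472 /539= -20514.79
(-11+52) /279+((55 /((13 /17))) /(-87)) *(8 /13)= -494699 /1367379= -0.36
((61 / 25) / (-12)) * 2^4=-244 / 75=-3.25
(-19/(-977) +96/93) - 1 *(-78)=2394239/30287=79.05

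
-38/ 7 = -5.43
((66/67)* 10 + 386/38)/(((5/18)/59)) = 4249.84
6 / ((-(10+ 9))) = -6 / 19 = -0.32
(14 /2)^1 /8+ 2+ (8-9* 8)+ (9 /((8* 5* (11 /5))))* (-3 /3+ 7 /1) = -5325 /88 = -60.51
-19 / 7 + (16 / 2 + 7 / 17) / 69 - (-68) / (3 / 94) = 17473618 / 8211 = 2128.07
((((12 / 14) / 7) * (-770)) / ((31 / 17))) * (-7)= 11220 / 31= 361.94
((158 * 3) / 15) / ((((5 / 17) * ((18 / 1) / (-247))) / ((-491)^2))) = -79971630401 / 225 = -355429468.45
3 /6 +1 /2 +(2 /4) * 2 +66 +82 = 150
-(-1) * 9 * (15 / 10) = 27 / 2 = 13.50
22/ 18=11/ 9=1.22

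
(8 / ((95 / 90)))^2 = 20736 / 361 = 57.44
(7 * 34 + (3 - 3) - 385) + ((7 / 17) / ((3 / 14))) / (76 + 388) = -1739255 / 11832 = -147.00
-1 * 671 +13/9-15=-6161/9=-684.56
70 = 70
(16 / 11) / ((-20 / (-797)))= 3188 / 55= 57.96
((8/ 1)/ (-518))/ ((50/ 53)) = -106/ 6475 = -0.02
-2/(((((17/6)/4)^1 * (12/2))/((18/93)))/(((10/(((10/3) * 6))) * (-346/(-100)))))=-2076/13175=-0.16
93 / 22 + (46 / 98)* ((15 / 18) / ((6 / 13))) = 5.07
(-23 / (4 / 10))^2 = 13225 / 4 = 3306.25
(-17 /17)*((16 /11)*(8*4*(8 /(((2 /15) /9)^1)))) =-25134.55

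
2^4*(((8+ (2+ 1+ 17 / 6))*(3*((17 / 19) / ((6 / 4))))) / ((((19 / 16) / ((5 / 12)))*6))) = 225760 / 9747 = 23.16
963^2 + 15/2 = 1854753/2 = 927376.50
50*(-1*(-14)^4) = -1920800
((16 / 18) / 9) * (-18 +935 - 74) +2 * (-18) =1276 / 27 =47.26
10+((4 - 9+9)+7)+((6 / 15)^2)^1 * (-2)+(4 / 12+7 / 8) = 21.89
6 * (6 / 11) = 36 / 11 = 3.27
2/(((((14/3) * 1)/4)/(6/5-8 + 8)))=72/35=2.06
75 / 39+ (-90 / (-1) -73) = 246 / 13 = 18.92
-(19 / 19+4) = -5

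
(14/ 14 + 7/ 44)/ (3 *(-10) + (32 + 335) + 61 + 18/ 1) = 51/ 18304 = 0.00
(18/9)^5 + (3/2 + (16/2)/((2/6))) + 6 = 127/2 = 63.50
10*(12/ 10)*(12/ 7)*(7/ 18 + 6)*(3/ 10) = 276/ 7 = 39.43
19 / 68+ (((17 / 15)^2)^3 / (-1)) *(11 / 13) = -15241417237 / 10069312500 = -1.51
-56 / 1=-56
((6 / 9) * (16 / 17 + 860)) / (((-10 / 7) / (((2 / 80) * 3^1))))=-25613 / 850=-30.13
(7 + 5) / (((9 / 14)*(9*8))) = 7 / 27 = 0.26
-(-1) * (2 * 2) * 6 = 24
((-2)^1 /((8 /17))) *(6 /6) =-17 /4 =-4.25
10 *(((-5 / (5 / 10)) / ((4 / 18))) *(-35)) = 15750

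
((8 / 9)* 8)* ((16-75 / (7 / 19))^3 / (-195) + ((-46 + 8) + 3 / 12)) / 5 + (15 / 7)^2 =11132368421 / 231525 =48082.79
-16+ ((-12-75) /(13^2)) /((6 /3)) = -5495 /338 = -16.26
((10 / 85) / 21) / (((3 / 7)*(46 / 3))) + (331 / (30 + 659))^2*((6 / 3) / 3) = 28717141 / 185615911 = 0.15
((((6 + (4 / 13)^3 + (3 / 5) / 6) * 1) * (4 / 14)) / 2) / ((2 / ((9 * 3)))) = 3635739 / 307580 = 11.82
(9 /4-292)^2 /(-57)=-1472.90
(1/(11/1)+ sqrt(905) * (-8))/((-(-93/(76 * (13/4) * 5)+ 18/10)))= 139.49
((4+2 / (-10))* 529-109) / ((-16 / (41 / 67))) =-194873 / 2680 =-72.71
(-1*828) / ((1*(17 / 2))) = -1656 / 17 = -97.41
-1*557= -557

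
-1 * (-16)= 16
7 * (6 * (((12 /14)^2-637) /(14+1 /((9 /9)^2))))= -62354 /35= -1781.54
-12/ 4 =-3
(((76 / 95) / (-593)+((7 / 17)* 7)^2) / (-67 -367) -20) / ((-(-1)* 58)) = -7444879609 / 21569509220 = -0.35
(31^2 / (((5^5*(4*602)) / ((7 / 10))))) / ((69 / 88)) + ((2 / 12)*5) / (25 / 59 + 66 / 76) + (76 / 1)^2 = 1551642779655437 / 268606218750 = 5776.65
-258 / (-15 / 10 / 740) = 127280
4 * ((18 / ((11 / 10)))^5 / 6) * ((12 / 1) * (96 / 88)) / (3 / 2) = 6826316.00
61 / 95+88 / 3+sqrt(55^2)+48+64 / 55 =420526 / 3135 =134.14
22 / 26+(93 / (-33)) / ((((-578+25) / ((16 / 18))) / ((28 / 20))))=433379 / 508365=0.85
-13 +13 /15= -12.13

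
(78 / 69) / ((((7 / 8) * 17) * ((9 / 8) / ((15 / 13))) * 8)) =80 / 8211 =0.01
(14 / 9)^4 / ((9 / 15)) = 192080 / 19683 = 9.76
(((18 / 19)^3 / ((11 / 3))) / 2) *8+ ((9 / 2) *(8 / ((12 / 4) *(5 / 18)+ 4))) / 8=4066659 / 2188021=1.86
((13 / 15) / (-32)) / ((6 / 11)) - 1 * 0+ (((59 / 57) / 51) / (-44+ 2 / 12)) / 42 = -28350943 / 570857280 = -0.05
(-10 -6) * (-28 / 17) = 448 / 17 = 26.35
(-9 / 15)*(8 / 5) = -24 / 25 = -0.96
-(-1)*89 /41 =2.17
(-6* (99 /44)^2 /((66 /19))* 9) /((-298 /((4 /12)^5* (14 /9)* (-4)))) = -133 /19668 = -0.01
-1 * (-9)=9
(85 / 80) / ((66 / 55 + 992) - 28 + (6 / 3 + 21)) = 85 / 79056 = 0.00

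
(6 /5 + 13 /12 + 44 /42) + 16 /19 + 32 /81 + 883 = 191235427 /215460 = 887.57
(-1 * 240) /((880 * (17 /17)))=-3 /11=-0.27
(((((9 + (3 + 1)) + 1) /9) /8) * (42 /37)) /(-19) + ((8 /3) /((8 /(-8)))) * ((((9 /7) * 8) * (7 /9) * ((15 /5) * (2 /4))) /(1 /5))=-674929 /4218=-160.01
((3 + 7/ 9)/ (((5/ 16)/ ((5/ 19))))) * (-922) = -501568/ 171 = -2933.15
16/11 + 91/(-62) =-9/682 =-0.01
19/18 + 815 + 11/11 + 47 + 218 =19477/18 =1082.06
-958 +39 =-919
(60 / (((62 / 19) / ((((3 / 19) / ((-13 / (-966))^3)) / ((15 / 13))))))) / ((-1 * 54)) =-100158744 / 5239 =-19117.91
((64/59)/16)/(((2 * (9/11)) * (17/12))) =88/3009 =0.03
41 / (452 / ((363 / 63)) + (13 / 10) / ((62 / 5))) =615164 / 1178581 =0.52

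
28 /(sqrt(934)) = 14 * sqrt(934) /467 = 0.92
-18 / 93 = -6 / 31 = -0.19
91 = 91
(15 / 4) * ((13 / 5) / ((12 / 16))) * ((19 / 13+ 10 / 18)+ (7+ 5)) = 1640 / 9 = 182.22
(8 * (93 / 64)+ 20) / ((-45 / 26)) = -3289 / 180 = -18.27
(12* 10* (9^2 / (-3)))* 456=-1477440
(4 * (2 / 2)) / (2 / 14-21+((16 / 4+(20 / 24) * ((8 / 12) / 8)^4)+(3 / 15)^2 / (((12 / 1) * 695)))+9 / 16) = -60528384000 / 246571419299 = -0.25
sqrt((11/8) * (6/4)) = sqrt(33)/4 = 1.44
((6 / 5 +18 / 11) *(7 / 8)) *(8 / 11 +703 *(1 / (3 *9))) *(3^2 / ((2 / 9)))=6510231 / 2420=2690.18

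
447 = 447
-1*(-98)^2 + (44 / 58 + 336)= -9267.24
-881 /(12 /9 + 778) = -2643 /2338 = -1.13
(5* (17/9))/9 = 85/81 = 1.05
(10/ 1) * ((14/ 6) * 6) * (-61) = -8540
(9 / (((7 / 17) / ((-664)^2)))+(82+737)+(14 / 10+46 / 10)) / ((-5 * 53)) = -67462863 / 1855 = -36368.12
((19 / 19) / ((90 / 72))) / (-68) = -1 / 85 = -0.01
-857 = -857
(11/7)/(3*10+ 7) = 11/259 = 0.04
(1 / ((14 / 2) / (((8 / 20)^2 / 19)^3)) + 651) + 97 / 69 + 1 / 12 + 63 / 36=22577363049819 / 34509343750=654.24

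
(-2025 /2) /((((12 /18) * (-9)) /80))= 13500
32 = 32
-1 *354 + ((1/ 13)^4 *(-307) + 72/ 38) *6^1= -185967108/ 542659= -342.70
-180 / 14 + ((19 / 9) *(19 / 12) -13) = -17021 / 756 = -22.51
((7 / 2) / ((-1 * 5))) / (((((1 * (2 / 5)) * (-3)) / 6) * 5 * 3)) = 7 / 30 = 0.23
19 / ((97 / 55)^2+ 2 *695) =0.01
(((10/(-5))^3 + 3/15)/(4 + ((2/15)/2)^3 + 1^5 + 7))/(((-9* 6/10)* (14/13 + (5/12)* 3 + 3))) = 253500/11218777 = 0.02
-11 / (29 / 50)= -550 / 29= -18.97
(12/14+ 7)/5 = 11/7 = 1.57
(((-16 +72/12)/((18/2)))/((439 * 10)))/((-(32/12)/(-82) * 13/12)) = -41/5707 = -0.01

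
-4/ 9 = -0.44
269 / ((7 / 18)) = 4842 / 7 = 691.71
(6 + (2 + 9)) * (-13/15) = -221/15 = -14.73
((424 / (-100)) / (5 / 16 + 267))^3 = -4878401536 / 1222468780203125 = -0.00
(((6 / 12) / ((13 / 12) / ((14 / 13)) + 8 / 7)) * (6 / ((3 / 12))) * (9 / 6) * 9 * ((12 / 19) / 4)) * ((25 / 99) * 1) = 226800 / 75449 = 3.01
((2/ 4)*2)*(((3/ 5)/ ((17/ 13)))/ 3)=13/ 85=0.15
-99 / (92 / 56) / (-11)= 126 / 23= 5.48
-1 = -1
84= 84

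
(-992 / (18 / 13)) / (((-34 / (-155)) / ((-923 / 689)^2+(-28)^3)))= 71692527.11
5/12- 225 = -2695/12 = -224.58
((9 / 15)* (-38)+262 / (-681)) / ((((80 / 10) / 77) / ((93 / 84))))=-841247 / 3405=-247.06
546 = 546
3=3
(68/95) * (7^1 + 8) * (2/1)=408/19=21.47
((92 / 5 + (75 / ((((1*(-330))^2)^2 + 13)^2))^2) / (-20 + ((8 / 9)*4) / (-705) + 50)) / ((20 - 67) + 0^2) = -49133152619767915749572561123186645572024899 / 3764461892225841461202556637617808378354312398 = -0.01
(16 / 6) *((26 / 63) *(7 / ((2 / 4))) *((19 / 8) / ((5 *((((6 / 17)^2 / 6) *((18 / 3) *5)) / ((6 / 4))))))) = 71383 / 4050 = 17.63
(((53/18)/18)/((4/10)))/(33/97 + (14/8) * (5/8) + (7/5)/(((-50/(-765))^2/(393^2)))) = 12852500/1590789643133247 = 0.00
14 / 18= 7 / 9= 0.78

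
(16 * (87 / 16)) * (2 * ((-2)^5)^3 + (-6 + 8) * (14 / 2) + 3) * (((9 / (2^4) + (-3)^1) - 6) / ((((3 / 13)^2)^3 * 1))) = 318443863446.49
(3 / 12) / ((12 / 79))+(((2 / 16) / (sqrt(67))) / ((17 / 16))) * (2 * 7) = 28 * sqrt(67) / 1139+79 / 48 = 1.85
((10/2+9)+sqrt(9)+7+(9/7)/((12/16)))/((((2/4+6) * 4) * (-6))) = -15/91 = -0.16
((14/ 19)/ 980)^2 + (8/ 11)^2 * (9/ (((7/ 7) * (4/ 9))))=2292494521/ 214036900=10.71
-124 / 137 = -0.91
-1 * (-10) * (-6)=-60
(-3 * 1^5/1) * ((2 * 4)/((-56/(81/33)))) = 81/77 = 1.05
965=965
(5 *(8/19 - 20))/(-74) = 930/703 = 1.32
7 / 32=0.22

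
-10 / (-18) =5 / 9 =0.56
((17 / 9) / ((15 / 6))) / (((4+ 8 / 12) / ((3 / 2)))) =17 / 70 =0.24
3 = 3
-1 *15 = -15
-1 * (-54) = 54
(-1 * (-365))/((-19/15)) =-5475/19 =-288.16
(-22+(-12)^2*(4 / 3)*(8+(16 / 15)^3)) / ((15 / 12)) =7861576 / 5625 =1397.61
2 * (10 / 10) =2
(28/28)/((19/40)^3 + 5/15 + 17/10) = 192000/410977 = 0.47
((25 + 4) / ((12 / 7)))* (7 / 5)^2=9947 / 300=33.16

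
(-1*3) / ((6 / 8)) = -4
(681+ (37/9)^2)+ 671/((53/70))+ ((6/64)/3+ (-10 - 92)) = 203613061/137376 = 1482.16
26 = 26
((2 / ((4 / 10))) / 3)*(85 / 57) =425 / 171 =2.49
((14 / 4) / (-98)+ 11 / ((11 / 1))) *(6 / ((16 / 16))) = 81 / 14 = 5.79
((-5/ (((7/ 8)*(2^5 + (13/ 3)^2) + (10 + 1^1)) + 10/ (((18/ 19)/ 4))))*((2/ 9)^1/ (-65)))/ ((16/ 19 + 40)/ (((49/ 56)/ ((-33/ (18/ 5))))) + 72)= -798/ 1622311847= -0.00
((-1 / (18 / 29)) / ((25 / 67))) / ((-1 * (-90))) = -1943 / 40500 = -0.05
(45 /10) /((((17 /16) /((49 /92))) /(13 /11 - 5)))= -37044 /4301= -8.61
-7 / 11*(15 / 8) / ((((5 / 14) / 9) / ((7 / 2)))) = -9261 / 88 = -105.24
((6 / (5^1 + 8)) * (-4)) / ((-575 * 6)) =0.00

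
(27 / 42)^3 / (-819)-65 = -16230841 / 249704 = -65.00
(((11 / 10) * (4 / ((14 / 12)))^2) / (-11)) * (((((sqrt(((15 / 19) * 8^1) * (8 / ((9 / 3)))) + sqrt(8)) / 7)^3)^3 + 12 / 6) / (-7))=490660149067776 * sqrt(2) / 9019051946607605 + 1352657336795136 * sqrt(95) / 171361986985544495 + 576 / 1715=0.49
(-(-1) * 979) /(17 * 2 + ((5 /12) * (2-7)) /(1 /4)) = 267 /7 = 38.14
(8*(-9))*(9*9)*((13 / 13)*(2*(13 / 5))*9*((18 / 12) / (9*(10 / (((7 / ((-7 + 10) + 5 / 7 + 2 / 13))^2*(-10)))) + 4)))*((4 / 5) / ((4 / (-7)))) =1453588723314 / 3174625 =457877.30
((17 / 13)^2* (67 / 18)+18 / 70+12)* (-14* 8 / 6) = -7930892 / 22815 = -347.62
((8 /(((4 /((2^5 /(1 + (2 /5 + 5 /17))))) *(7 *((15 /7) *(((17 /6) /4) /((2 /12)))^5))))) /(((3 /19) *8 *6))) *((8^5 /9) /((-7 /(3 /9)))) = -159383552 /3835868967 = -0.04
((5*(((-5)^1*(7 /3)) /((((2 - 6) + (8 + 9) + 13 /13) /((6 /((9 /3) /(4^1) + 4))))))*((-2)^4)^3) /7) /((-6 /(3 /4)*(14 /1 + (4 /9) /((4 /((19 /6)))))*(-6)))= -18432 /4123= -4.47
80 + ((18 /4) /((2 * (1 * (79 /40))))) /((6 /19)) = 6605 /79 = 83.61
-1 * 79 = -79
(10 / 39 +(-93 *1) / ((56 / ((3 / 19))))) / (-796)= 241 / 33030816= 0.00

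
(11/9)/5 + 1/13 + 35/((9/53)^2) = 6392167/5265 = 1214.09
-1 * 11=-11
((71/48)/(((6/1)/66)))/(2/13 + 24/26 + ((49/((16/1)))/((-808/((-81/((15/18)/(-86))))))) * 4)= -5127265/39596718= -0.13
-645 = -645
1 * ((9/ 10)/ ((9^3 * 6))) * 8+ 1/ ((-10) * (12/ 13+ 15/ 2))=-907/ 88695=-0.01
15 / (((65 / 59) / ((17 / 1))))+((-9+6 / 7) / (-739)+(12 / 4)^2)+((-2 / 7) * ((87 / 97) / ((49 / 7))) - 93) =6732230760 / 45662071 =147.44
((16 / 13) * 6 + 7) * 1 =187 / 13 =14.38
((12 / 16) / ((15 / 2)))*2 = 1 / 5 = 0.20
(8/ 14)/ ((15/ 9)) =12/ 35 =0.34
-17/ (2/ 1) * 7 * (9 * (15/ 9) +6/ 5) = -9639/ 10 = -963.90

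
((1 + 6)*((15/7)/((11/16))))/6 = 40/11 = 3.64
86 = 86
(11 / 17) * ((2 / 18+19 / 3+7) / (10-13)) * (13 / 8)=-17303 / 3672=-4.71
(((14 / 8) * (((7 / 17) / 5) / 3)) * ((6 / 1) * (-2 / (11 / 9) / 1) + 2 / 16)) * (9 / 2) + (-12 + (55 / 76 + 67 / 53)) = -729590577 / 60258880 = -12.11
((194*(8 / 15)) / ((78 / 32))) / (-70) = -12416 / 20475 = -0.61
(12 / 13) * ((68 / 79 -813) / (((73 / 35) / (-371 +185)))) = 5012101080 / 74971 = 66853.86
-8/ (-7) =8/ 7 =1.14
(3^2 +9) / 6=3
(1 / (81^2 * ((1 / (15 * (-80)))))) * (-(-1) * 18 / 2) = -400 / 243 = -1.65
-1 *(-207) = 207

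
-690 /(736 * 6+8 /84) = -7245 /46369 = -0.16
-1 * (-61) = 61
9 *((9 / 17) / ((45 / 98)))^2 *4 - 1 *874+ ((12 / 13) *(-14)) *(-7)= -69099178 / 93925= -735.68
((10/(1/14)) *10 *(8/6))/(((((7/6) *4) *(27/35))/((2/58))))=14000/783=17.88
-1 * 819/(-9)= 91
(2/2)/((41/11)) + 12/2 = 257/41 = 6.27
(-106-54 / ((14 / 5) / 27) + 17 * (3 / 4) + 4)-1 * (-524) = -85.96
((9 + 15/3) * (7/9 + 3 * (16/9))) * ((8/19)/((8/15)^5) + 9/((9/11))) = 621944015/350208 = 1775.93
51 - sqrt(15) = 47.13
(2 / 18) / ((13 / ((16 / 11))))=16 / 1287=0.01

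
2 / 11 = 0.18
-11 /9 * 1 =-11 /9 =-1.22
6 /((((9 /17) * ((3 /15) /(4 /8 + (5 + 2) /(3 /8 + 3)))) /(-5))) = -59075 /81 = -729.32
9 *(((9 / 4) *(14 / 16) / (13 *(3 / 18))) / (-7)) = -243 / 208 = -1.17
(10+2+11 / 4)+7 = 87 / 4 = 21.75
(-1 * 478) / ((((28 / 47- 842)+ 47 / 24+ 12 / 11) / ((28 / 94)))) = 1766688 / 10402309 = 0.17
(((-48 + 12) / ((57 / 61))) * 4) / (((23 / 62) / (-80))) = 14522880 / 437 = 33233.14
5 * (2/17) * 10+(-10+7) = 49/17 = 2.88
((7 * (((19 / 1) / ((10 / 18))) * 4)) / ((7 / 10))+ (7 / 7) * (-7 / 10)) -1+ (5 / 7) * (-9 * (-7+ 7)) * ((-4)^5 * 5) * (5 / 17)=13663 / 10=1366.30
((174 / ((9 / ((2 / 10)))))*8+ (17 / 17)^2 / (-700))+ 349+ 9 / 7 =800557 / 2100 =381.22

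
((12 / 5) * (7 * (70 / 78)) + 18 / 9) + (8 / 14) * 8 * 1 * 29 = 13618 / 91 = 149.65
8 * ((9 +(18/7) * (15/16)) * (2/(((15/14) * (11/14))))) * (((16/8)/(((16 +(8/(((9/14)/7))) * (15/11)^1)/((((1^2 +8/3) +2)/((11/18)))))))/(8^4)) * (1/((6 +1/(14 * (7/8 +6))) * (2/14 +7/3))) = 33534081/68508024832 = 0.00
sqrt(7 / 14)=sqrt(2) / 2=0.71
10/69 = 0.14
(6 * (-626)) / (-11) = 3756 / 11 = 341.45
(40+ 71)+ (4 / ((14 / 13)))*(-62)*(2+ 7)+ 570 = -9741 / 7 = -1391.57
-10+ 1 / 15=-149 / 15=-9.93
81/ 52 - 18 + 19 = 133/ 52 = 2.56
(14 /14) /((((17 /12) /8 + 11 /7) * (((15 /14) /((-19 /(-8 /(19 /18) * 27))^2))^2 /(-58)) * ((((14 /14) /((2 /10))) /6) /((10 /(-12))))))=168935501568827 /78661856086560000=0.00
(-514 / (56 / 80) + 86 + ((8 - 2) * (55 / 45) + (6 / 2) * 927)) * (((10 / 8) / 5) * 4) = 44941 / 21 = 2140.05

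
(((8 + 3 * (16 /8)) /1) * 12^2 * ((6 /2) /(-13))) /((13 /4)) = -24192 /169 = -143.15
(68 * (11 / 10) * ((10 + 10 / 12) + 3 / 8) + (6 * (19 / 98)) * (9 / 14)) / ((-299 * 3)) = -17269319 / 18460260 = -0.94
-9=-9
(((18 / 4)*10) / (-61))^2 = 2025 / 3721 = 0.54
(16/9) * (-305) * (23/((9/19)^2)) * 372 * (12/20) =-1004862272/81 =-12405707.06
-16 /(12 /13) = -52 /3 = -17.33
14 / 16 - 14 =-105 / 8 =-13.12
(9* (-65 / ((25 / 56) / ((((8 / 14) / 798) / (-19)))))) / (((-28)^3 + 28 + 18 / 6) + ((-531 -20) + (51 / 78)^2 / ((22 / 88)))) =-105456 / 47981147165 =-0.00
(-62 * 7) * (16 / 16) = -434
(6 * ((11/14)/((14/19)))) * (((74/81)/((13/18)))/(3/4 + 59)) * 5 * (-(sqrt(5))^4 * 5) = -38665000/456729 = -84.66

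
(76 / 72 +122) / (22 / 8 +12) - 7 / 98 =61489 / 7434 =8.27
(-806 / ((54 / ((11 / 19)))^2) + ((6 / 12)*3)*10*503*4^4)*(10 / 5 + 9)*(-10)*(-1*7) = 391403445123845 / 263169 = 1487270328.66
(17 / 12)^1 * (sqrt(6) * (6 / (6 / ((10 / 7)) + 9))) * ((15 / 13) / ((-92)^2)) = 425 * sqrt(6) / 4841408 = 0.00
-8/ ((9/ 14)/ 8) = -896/ 9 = -99.56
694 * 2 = 1388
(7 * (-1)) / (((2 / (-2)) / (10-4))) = 42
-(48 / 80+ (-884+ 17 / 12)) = 52919 / 60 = 881.98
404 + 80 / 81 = 32804 / 81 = 404.99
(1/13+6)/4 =79/52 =1.52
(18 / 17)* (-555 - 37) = -10656 / 17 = -626.82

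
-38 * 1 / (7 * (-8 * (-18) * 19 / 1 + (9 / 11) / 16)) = -6688 / 3370815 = -0.00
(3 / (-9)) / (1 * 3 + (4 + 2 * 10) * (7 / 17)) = -17 / 657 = -0.03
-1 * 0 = 0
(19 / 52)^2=361 / 2704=0.13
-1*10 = -10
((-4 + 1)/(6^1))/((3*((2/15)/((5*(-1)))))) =25/4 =6.25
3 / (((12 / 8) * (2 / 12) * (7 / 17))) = 204 / 7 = 29.14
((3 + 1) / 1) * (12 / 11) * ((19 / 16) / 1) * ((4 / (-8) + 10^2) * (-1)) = -11343 / 22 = -515.59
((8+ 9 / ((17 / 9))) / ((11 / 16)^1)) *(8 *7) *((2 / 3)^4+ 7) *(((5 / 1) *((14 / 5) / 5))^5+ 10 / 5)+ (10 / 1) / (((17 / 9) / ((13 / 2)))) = 1868924688143 / 1434375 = 1302954.03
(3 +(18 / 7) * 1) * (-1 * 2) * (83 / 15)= -2158 / 35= -61.66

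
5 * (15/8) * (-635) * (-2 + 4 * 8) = -714375/4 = -178593.75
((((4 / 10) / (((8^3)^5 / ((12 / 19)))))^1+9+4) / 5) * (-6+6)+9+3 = 12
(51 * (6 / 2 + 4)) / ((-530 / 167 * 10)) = -59619 / 5300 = -11.25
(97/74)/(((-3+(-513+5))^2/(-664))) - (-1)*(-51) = -492767531/9661477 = -51.00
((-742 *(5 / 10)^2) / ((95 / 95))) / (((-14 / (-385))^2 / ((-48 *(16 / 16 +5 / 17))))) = 148140300 / 17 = 8714135.29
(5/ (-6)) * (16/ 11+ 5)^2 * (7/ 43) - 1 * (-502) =15495001/ 31218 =496.35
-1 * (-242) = 242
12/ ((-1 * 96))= -1/ 8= -0.12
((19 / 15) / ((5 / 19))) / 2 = 361 / 150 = 2.41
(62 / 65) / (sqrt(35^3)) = 62 *sqrt(35) / 79625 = 0.00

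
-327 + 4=-323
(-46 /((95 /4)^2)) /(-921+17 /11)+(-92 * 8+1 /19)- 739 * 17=-606956306952 /45639425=-13298.95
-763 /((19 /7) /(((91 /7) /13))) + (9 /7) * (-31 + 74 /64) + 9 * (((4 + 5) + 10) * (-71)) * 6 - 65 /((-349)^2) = -37927889545905 /518385056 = -73165.48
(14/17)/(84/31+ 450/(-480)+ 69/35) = 0.22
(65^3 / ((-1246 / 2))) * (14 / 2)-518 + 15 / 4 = -1281573 / 356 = -3599.92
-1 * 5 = -5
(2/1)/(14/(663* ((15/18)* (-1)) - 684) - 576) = -2473/712238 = -0.00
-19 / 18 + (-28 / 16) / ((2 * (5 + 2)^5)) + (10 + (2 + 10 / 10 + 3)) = 14.94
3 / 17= 0.18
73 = 73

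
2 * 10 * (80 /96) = 50 /3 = 16.67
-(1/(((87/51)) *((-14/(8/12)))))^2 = -289/370881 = -0.00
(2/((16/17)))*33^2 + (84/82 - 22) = 752153/328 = 2293.15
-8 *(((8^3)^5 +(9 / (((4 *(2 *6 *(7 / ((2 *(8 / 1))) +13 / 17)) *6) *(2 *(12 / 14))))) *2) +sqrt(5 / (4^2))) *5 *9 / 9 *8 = -11045078086126150960 / 981 - 80 *sqrt(5) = -11258999068426428.59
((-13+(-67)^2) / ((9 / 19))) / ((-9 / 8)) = -226784 / 27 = -8399.41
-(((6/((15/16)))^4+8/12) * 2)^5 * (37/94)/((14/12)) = -365443495742314224154964116519539712/2541446685791015625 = -143793492810796982.97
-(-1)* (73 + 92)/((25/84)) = 2772/5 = 554.40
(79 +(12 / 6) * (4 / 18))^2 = 511225 / 81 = 6311.42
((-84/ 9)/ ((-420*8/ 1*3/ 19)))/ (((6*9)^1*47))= 19/ 2741040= 0.00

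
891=891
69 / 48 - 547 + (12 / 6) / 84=-183301 / 336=-545.54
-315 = -315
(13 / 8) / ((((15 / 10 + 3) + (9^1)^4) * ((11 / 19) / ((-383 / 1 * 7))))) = -662207 / 577764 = -1.15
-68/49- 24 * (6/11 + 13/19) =-316444/10241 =-30.90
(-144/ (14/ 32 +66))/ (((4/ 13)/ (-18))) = 134784/ 1063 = 126.80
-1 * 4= -4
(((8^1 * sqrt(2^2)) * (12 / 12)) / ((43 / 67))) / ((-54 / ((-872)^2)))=-407565824 / 1161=-351047.22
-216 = -216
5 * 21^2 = 2205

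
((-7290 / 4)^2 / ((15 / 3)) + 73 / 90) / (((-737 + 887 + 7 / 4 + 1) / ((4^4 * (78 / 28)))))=2186502784 / 705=3101422.39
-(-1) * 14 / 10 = 7 / 5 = 1.40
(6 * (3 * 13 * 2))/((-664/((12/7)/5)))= -702/2905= -0.24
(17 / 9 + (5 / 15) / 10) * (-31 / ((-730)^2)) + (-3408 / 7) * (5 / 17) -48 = -1091209310197 / 5707359000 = -191.19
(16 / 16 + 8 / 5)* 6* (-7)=-546 / 5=-109.20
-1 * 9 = -9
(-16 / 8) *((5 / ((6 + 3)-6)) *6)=-20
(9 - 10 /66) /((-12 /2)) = -146 /99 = -1.47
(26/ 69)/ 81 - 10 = -55864/ 5589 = -10.00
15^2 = 225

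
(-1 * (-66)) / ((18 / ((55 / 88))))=55 / 24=2.29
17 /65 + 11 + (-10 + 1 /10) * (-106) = 68943 /65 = 1060.66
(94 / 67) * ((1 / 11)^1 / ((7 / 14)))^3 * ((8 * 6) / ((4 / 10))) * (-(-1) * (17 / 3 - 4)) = 150400 / 89177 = 1.69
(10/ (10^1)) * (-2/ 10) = -1/ 5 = -0.20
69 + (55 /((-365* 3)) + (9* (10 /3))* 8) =308.95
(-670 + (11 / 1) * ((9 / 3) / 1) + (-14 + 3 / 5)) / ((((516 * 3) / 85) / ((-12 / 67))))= 6.40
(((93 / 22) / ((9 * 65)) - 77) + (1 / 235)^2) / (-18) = 3648151597 / 852894900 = 4.28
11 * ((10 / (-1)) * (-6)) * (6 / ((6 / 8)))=5280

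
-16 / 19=-0.84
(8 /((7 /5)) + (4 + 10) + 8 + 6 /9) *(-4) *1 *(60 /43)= -47680 /301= -158.41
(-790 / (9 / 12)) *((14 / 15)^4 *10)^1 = -48557824 / 6075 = -7993.06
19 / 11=1.73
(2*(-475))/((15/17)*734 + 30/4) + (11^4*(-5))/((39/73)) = -1587174401/11583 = -137026.19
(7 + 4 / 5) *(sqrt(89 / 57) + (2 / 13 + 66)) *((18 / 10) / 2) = 117 *sqrt(5073) / 950 + 2322 / 5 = 473.17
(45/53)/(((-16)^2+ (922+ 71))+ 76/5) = 75/111671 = 0.00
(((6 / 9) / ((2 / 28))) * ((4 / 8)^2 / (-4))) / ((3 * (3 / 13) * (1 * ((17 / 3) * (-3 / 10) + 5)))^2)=-0.11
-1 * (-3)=3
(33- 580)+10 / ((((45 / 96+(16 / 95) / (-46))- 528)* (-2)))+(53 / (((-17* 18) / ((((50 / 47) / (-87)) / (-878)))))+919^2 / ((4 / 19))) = 162536570004173366342543 / 40521515385631932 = 4011117.76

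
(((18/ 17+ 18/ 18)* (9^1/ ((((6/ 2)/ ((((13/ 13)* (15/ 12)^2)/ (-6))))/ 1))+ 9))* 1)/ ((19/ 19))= 9205/ 544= 16.92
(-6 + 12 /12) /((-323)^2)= -5 /104329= -0.00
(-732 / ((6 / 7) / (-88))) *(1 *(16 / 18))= 601216 / 9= 66801.78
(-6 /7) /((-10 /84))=36 /5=7.20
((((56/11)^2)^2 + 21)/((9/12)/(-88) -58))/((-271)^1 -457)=0.02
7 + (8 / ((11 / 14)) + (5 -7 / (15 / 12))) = 912 / 55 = 16.58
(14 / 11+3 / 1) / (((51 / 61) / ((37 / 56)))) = 106079 / 31416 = 3.38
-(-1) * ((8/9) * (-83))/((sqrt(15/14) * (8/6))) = -166 * sqrt(210)/45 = -53.46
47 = 47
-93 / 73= -1.27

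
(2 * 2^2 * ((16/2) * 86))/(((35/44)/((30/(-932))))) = -363264/1631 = -222.72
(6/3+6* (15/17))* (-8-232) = -29760/17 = -1750.59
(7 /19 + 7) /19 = 140 /361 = 0.39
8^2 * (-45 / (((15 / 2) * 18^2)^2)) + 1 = 32789 / 32805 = 1.00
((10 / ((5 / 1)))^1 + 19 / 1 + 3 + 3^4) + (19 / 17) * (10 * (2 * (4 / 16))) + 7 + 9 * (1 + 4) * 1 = 2764 / 17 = 162.59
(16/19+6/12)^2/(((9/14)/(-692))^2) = 6781193104/3249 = 2087163.16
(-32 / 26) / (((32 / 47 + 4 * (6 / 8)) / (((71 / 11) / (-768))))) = 3337 / 1187472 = 0.00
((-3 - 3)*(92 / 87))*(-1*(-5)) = -920 / 29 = -31.72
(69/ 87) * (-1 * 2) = -1.59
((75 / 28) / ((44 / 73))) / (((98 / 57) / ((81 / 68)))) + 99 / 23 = 1394190477 / 188831104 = 7.38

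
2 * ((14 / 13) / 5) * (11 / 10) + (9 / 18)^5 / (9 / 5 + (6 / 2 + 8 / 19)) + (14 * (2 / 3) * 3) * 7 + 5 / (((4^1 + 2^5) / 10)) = 9186174067 / 46425600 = 197.87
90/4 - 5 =35/2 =17.50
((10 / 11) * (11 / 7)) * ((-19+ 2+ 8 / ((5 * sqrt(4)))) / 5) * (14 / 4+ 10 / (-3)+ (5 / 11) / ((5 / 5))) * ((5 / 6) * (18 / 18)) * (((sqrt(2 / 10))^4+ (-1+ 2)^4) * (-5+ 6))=-4797 / 1925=-2.49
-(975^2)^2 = -903687890625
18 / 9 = 2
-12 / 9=-4 / 3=-1.33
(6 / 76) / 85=3 / 3230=0.00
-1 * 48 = -48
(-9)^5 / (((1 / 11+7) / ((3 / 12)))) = -216513 / 104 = -2081.86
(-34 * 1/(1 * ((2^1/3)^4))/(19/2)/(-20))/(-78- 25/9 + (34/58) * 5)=-359397/30883360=-0.01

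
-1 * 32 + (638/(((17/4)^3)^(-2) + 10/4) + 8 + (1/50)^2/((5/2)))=15853893447367/68577293750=231.18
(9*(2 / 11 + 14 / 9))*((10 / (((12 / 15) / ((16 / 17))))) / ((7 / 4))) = 137600 / 1309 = 105.12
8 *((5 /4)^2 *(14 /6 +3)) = 200 /3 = 66.67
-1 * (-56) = 56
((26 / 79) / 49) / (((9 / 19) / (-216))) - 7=-38953 / 3871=-10.06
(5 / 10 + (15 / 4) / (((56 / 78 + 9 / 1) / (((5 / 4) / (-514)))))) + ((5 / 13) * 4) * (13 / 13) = 82559719 / 40519648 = 2.04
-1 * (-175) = 175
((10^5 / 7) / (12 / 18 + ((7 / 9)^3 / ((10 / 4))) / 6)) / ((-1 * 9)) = -121500000 / 53431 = -2273.96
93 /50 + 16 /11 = 3.31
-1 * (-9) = 9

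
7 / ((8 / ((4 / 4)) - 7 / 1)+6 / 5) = 35 / 11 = 3.18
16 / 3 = 5.33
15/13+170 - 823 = -8474/13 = -651.85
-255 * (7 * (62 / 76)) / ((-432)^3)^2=-18445 / 82331271539195904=-0.00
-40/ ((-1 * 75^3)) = 8/ 84375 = 0.00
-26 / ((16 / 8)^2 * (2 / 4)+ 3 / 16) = -416 / 35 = -11.89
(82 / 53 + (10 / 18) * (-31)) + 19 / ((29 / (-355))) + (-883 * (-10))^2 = 77968651.74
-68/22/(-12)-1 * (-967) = 63839/66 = 967.26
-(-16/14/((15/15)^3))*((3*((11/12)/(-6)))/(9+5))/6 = -11/1764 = -0.01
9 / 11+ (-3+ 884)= 9700 / 11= 881.82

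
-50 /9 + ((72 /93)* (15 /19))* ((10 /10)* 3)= -19730 /5301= -3.72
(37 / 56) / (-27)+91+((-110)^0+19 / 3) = 148643 / 1512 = 98.31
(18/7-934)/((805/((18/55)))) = -23472/61985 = -0.38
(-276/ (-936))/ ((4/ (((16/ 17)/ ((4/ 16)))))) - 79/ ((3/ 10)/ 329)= -19146642/ 221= -86636.39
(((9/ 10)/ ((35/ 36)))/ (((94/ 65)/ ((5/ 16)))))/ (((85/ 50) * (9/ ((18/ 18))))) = 585/ 44744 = 0.01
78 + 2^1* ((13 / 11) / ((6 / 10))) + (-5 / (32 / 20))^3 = 868823 / 16896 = 51.42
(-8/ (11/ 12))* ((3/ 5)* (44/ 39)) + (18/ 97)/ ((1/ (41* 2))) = 58692/ 6305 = 9.31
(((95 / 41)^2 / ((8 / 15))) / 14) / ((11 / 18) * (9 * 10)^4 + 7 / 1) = 135375 / 7548767157904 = 0.00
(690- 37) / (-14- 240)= -653 / 254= -2.57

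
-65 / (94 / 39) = -2535 / 94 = -26.97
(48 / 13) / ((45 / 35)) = 112 / 39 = 2.87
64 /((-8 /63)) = -504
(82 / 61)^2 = 1.81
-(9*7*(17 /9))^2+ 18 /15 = -70799 /5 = -14159.80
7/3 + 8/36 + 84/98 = 215/63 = 3.41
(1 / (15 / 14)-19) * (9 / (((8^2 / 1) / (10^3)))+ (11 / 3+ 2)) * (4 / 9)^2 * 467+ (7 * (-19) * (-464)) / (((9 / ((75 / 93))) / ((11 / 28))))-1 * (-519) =-27245065969 / 112995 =-241117.45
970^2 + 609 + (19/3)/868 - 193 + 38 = 2451285835/2604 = 941354.01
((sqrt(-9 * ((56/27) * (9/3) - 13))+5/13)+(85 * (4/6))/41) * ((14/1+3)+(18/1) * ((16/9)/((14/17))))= 1104575/11193+391 * sqrt(61)/7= 534.94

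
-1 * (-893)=893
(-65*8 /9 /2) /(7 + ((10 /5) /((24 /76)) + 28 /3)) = -65 /51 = -1.27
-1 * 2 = -2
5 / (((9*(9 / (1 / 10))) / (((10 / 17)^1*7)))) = 35 / 1377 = 0.03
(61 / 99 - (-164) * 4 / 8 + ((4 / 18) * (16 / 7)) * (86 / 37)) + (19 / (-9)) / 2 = 4243135 / 51282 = 82.74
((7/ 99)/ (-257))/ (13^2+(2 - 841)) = 7/ 17046810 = 0.00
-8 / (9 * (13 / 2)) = -16 / 117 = -0.14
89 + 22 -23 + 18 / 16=713 / 8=89.12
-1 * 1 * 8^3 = -512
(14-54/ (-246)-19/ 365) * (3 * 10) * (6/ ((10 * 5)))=3816288/ 74825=51.00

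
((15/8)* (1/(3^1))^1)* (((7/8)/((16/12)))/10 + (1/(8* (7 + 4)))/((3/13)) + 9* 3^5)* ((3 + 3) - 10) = -23095933/4224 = -5467.79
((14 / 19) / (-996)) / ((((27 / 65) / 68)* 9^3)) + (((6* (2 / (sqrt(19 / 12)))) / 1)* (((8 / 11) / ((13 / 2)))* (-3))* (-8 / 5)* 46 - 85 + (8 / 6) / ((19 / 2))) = 150.74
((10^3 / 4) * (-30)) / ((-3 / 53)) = 132500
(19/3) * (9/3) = 19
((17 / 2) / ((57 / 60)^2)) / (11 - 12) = -3400 / 361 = -9.42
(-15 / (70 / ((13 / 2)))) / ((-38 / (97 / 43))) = 3783 / 45752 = 0.08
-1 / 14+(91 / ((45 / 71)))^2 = 584421269 / 28350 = 20614.51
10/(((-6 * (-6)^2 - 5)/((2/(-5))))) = 4/221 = 0.02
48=48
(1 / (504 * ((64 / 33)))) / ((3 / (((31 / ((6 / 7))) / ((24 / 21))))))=2387 / 221184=0.01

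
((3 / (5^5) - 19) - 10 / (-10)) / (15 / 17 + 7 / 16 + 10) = -15299184 / 9621875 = -1.59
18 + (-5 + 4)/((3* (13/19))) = 683/39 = 17.51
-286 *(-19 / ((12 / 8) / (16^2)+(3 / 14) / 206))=2005971968 / 2547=787582.24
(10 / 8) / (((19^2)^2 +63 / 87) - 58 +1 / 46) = 0.00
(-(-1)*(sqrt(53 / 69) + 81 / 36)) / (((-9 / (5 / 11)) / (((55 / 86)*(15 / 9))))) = -125 / 1032-125*sqrt(3657) / 160218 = -0.17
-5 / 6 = -0.83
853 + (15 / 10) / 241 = 411149 / 482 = 853.01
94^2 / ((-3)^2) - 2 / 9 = 8834 / 9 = 981.56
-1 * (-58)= 58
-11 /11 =-1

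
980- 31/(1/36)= -136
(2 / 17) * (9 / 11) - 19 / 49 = -2671 / 9163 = -0.29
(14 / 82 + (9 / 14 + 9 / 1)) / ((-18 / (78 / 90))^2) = 0.02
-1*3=-3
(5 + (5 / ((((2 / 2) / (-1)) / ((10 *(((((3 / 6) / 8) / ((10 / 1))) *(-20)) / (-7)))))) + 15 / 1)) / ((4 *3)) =535 / 336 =1.59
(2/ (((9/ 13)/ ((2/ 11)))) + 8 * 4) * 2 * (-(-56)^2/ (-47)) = 20195840/ 4653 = 4340.39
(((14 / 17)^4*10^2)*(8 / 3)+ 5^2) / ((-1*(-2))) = 36996875 / 501126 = 73.83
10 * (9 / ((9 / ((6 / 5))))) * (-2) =-24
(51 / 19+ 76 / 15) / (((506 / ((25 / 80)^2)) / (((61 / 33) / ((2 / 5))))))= 3368725 / 487314432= 0.01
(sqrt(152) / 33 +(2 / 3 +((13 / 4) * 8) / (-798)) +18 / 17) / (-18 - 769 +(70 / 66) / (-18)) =-0.00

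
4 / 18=2 / 9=0.22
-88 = -88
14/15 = 0.93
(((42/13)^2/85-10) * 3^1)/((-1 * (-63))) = -141886/301665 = -0.47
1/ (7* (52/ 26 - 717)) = -1/ 5005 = -0.00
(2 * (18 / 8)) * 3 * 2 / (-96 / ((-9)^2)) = -22.78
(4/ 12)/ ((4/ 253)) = 253/ 12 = 21.08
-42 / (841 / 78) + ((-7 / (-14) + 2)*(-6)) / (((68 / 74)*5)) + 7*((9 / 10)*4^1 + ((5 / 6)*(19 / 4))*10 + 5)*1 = 283186339 / 857820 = 330.12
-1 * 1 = -1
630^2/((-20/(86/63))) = -27090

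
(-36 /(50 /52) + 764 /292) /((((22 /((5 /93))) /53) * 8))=-3368309 /5974320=-0.56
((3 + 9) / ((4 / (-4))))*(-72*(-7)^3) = -296352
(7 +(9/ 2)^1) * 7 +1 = 163/ 2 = 81.50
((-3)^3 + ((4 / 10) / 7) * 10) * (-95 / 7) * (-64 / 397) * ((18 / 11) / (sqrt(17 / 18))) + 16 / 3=16 / 3-60739200 * sqrt(34) / 3637711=-92.03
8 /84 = 2 /21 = 0.10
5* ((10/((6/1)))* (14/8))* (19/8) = 3325/96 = 34.64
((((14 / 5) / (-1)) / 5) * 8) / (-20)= 28 / 125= 0.22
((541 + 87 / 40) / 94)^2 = 472062529 / 14137600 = 33.39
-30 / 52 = -0.58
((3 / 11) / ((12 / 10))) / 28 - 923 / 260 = -10909 / 3080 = -3.54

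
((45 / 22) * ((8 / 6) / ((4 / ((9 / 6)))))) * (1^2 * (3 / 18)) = 15 / 88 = 0.17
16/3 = 5.33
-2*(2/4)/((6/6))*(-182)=182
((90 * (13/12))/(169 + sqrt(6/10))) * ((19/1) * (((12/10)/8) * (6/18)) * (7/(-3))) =-1461005/1142416 + 1729 * sqrt(15)/1142416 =-1.27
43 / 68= 0.63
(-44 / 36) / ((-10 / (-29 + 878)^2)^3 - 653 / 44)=20139514351209764676 / 244545301326569851853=0.08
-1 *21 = -21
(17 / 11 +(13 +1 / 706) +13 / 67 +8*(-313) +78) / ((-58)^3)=1254631157 / 101521066064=0.01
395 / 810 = 79 / 162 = 0.49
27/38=0.71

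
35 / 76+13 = 1023 / 76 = 13.46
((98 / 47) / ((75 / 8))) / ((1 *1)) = 784 / 3525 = 0.22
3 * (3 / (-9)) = -1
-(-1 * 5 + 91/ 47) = 144/ 47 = 3.06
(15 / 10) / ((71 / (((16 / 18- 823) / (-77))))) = 1057 / 4686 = 0.23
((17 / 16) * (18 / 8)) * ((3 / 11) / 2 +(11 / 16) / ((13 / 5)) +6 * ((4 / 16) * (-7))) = -3535371 / 146432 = -24.14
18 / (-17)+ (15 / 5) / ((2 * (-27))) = -341 / 306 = -1.11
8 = 8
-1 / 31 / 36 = -1 / 1116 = -0.00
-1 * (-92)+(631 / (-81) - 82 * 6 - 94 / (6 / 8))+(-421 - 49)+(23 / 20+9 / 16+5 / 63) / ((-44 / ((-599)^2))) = -2833187309 / 181440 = -15615.01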